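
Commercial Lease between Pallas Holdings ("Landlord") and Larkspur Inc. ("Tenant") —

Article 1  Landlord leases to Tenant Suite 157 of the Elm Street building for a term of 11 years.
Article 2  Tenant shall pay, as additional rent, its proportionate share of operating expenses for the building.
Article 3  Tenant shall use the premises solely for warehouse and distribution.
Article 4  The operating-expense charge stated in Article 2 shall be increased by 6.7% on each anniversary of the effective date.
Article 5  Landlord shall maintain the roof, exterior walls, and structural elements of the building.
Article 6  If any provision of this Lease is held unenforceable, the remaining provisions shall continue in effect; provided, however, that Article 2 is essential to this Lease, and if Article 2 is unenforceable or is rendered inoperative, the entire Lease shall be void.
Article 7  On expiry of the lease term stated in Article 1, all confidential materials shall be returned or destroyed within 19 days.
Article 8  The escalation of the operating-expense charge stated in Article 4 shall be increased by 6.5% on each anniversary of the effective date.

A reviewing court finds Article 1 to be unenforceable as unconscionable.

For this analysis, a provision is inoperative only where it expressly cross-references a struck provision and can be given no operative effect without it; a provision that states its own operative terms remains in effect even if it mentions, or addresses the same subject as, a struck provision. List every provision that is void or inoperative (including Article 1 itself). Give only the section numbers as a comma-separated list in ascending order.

1, 7

Article 1 is struck. The only function of Article 7 is the return obligation tied to Article 1, so it cannot stand once Article 1 is removed. Article 6 makes Article 2 an essential term, but Article 2 is unaffected, so the severability proviso in Article 6 preserves the remaining provisions. That leaves Article 2, Article 3, Article 4, Article 5, Article 6, and Article 8 in effect.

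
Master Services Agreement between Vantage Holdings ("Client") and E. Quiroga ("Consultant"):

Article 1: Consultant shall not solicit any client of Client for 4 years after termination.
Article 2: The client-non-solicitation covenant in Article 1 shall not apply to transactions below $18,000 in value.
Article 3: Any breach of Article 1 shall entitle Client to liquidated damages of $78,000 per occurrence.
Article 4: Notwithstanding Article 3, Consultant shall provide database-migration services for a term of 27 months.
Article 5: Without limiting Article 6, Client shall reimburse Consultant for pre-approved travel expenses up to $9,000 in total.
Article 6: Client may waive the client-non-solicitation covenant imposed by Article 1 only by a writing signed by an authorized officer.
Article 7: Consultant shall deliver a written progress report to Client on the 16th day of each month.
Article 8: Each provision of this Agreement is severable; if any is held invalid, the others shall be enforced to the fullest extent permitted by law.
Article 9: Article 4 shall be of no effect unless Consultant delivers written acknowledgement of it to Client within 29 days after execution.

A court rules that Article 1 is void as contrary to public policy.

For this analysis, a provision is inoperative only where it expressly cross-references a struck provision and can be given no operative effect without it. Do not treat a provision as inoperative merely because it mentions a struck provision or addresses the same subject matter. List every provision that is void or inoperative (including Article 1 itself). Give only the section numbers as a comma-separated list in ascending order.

1, 2, 3, 6

Article 1 is struck. Article 2 does nothing except set the carve-out from the client-non-solicitation covenant by reference to Article 1; with Article 1 gone it has no independent effect and is inoperative. Article 3 has no operative effect of its own apart from Article 1 and is therefore inoperative. Article 6 operates only by reference to Article 1, so it falls with Article 1. Article 4 mentions Article 3 but its own obligation stands independently of Article 3, so Article 4 is not affected. Although Article 5 refers to Article 6, its operative terms do not depend on Article 6, so it remains in effect. Under the severability clause in Article 8, the remaining provisions continue in force. That leaves Article 4, Article 5, Article 7, Article 8, and Article 9 in effect.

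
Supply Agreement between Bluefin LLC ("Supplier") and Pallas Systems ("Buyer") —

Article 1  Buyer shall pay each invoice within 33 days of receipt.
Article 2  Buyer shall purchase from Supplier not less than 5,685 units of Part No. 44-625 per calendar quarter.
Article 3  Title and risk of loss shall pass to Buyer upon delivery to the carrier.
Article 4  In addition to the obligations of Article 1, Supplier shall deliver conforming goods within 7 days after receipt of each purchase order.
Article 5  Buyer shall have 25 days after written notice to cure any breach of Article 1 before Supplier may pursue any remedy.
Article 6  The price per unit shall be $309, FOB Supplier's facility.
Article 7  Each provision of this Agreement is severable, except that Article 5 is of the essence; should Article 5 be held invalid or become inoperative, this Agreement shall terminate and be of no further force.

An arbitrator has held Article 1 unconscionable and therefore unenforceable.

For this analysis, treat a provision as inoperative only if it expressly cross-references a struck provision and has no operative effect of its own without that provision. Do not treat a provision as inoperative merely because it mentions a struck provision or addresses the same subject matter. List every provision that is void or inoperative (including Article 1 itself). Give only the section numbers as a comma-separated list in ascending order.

1, 2, 3, 4, 5, 6, 7

Article 1 is struck. The only function of Article 5 is the cure period for breach of Article 1, so it cannot stand once Article 1 is removed. Article 7 makes Article 5 an essential term, and Article 5 has been rendered inoperative by the cascade; under Article 7, the entire Agreement is therefore void. No provision of the Agreement survives.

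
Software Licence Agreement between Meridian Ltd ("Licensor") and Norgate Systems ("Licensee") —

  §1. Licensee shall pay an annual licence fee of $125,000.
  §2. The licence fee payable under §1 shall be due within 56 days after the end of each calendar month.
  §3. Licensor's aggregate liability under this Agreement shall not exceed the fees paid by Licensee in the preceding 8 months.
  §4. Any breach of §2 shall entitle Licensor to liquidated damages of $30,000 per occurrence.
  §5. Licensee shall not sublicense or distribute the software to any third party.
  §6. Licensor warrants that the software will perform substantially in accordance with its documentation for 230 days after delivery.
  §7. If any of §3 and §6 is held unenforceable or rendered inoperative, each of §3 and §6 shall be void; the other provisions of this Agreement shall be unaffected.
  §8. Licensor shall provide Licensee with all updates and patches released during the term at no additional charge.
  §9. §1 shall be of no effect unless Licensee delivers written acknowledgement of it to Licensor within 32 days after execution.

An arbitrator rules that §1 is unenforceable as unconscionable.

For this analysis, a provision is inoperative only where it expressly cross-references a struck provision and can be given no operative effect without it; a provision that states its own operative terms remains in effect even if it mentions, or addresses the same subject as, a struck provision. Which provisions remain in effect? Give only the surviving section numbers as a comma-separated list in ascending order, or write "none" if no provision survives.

3, 5, 6, 7, 8

§1 is struck. §2 operates only by reference to §1, so it falls with §1. §9 merely fixes the acknowledgement condition for §1; with §1 gone it has nothing to operate on and falls away. §4 does nothing except set the liquidated-damages amount by reference to §2; with §2 gone it has no independent effect and is inoperative. §7 ties §3 and §6 together, but none of those is affected here; the remaining provisions continue in force under §7. §3, §5, §6, §7, and §8 remain in effect.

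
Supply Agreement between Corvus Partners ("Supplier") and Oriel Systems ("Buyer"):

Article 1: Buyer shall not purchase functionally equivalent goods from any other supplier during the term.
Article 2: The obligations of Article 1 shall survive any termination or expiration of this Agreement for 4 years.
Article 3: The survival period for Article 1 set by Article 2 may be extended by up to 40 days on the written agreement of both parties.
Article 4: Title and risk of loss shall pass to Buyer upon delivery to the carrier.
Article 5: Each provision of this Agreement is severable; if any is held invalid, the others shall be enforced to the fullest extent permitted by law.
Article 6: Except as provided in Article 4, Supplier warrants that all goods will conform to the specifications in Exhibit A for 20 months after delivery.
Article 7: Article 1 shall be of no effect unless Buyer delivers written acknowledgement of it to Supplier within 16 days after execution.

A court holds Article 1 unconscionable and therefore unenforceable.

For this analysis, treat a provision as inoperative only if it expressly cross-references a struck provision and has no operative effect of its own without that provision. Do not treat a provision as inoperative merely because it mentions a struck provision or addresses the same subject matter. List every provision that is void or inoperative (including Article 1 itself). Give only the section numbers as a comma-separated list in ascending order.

1, 2, 3, 7

Article 1 is struck. Article 2 has no operative effect of its own apart from Article 1 and is therefore inoperative. Article 7 has no operative effect of its own apart from Article 1 and is therefore inoperative. Article 3 does nothing except set the extension of the survival period for Article 1 by reference to Article 2; with Article 2 gone it has no independent effect and is inoperative. Article 5 is a severability clause and preserves every provision that can still be given independent effect. That leaves Article 4, Article 5, and Article 6 in effect.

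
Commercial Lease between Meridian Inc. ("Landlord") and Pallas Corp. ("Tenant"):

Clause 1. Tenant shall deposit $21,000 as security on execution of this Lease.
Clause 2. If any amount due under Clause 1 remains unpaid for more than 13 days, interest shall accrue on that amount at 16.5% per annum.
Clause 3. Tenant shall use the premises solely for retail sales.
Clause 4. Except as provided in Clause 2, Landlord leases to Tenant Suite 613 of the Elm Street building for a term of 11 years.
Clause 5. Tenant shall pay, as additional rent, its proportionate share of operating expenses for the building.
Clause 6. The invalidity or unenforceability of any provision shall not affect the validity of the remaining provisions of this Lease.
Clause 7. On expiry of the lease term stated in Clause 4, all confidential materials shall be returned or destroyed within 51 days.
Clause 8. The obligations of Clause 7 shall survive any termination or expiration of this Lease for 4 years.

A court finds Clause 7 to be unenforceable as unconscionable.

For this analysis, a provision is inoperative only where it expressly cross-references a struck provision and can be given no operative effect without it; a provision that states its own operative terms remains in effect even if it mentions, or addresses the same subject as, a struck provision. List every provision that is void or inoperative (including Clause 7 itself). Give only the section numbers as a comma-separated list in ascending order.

Clause 7 is struck. Clause 8 operates only by reference to Clause 7, so it falls with Clause 7. Clause 6 is a severability clause and preserves every provision that can still be given independent effect. The provisions still in force are Clause 1, Clause 2, Clause 3, Clause 4, Clause 5, and Clause 6.

7, 8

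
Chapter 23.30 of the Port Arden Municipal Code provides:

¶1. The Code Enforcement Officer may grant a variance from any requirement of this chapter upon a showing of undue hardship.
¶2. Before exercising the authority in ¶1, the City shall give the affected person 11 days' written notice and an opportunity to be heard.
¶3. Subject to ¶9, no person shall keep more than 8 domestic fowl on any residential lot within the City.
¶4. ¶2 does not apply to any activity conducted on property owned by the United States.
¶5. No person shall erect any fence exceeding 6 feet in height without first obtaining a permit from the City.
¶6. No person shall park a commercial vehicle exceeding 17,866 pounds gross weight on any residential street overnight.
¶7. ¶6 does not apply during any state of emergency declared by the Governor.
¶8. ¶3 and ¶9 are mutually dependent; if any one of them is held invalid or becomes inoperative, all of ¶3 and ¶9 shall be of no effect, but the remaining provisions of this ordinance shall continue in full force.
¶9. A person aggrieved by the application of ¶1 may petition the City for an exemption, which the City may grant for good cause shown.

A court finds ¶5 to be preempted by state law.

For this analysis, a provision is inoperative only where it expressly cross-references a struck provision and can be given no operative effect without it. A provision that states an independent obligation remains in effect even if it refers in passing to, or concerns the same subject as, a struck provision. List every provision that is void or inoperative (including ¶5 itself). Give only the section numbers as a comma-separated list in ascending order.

¶5 is struck. No other provision's operative terms depend on ¶5. ¶8 ties ¶3 and ¶9 together, but none of those is affected here; the remaining provisions continue in force under ¶8. ¶1, ¶2, ¶3, ¶4, ¶6, ¶7, ¶8, and ¶9 remain in effect.

5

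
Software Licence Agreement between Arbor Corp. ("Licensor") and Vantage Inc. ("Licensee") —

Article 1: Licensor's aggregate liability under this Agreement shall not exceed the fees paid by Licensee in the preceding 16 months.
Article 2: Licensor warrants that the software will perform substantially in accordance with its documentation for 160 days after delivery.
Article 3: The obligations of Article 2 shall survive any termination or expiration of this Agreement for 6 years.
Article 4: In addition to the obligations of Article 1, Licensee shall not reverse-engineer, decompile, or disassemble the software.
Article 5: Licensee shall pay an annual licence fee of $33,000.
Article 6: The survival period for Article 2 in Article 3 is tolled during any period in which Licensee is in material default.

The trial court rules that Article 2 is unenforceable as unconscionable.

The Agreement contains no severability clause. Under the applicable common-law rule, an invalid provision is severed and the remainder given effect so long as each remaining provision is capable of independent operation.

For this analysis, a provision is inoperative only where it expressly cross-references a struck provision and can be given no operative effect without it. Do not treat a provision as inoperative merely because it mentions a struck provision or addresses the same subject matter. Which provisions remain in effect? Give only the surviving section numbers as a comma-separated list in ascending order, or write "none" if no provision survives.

Article 2 is struck. Article 3 has no operative effect of its own apart from Article 2 and is therefore inoperative. The whole of Article 6 is the tolling of the survival period for Article 2, defined by reference to Article 3, so Article 6 cannot stand once Article 3 is removed. Under the stated default rule, only provisions that cannot operate independently fall away; the rest are enforced. Article 1, Article 4, and Article 5 remain in effect.

1, 4, 5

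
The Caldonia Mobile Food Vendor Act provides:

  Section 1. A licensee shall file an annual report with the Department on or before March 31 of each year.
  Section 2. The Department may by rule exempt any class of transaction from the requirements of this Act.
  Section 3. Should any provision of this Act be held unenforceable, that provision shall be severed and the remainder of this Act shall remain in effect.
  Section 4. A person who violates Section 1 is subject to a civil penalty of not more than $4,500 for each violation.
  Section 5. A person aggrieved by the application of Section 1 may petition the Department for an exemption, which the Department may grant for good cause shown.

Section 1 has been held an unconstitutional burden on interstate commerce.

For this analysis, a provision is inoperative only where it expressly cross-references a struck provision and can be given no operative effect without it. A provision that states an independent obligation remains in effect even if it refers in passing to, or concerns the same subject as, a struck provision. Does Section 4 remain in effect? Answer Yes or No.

Section 1 is struck. The only function of Section 4 is the civil penalty for violating Section 1, so it cannot stand once Section 1 is removed. Section 5 merely fixes the exemption procedure for Section 1; with Section 1 gone it has nothing to operate on and falls away. Section 3 is a severability clause and preserves every provision that can still be given independent effect. Section 2 and Section 3 remain in effect. Section 4 is among the inoperative provisions, so the answer is no.

No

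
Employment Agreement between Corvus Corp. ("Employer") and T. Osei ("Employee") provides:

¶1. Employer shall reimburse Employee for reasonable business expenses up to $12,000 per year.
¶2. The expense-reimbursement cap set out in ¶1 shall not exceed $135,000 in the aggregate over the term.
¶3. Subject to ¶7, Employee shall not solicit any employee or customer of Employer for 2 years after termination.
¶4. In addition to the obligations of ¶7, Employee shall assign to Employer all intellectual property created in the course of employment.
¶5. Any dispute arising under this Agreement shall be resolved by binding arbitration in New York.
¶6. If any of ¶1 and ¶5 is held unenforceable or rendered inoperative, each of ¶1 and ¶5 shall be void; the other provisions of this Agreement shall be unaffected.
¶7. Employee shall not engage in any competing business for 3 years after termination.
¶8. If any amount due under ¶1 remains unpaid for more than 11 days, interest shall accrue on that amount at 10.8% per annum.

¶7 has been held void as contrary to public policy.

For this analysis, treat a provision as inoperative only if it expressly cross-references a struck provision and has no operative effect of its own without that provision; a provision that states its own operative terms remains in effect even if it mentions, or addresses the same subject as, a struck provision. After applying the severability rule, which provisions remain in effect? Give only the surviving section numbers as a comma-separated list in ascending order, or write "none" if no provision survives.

¶7 is struck. ¶3 mentions ¶7 but its own obligation stands independently of ¶7, so ¶3 is not affected. Although ¶4 refers to ¶7, its operative terms do not depend on ¶7, so it remains in effect. Nothing else in the Agreement is defined by reference to ¶7. ¶6 ties ¶1 and ¶5 together, but none of those is affected here; the remaining provisions continue in force under ¶6. The provisions still in force are ¶1, ¶2, ¶3, ¶4, ¶5, ¶6, and ¶8.

1, 2, 3, 4, 5, 6, 8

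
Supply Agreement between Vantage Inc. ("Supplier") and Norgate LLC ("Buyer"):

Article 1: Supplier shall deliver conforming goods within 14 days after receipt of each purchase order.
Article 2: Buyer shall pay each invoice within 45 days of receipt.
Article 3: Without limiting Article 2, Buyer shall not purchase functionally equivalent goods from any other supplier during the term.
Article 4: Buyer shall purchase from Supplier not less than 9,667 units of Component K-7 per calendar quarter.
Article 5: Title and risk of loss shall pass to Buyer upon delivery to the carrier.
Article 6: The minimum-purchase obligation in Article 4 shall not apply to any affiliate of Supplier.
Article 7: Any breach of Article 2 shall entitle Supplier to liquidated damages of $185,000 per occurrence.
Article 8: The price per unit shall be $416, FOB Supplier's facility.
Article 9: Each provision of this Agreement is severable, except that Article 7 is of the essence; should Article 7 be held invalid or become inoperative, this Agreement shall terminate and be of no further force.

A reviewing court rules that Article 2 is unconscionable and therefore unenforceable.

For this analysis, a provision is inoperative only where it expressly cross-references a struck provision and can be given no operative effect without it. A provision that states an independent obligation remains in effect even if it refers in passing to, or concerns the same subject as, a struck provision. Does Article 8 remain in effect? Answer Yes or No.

Article 2 is struck. The whole of Article 7 is the liquidated-damages amount, defined by reference to Article 2, so Article 7 cannot stand once Article 2 is removed. Article 9 makes Article 7 an essential term, and Article 7 has been rendered inoperative by the cascade; under Article 9, the entire Agreement is therefore void. No provision of the Agreement survives. Article 8 is among the inoperative provisions, so the answer is no.

No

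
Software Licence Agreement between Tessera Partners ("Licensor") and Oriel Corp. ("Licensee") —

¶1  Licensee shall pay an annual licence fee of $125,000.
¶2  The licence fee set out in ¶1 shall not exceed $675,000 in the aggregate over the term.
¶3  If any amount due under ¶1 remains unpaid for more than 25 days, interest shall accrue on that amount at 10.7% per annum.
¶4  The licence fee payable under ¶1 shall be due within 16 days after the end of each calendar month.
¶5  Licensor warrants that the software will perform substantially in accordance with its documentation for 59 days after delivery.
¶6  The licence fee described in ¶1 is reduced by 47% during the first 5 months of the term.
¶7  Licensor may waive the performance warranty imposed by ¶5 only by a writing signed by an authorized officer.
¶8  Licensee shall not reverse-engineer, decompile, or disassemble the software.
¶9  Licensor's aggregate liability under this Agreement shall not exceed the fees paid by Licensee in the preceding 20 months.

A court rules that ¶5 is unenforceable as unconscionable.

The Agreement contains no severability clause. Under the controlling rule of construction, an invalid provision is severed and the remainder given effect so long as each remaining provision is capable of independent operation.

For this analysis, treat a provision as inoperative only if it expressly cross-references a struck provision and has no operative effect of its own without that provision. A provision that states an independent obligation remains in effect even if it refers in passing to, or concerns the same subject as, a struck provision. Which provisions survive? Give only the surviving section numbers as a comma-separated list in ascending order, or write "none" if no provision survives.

¶5 is struck. ¶7 merely fixes the waiver condition for ¶5; with ¶5 gone it has nothing to operate on and falls away. With no severability clause, the stated default rule severs what cannot stand and enforces each remaining provision that can operate on its own. The provisions still in force are ¶1, ¶2, ¶3, ¶4, ¶6, ¶8, and ¶9.

1, 2, 3, 4, 6, 8, 9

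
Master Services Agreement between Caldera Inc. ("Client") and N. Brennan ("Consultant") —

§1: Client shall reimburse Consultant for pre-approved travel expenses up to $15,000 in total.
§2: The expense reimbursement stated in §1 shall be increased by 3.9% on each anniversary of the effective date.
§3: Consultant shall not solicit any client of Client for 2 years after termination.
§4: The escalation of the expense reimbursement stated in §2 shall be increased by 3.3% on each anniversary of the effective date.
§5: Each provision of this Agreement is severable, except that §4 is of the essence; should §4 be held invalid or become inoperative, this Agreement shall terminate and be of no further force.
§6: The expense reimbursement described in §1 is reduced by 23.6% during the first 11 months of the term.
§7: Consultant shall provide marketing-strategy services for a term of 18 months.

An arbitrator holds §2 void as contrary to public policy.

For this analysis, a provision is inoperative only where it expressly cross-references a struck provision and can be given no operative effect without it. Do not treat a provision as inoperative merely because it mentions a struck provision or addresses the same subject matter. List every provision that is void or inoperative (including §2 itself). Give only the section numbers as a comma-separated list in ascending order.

§2 is struck. §4 does nothing except set the escalation of the escalation of the expense reimbursement by reference to §2; with §2 gone it has no independent effect and is inoperative. §5 makes §4 an essential term, and §4 has been rendered inoperative by the cascade; under §5, the entire Agreement is therefore void. No provision of the Agreement survives.

1, 2, 3, 4, 5, 6, 7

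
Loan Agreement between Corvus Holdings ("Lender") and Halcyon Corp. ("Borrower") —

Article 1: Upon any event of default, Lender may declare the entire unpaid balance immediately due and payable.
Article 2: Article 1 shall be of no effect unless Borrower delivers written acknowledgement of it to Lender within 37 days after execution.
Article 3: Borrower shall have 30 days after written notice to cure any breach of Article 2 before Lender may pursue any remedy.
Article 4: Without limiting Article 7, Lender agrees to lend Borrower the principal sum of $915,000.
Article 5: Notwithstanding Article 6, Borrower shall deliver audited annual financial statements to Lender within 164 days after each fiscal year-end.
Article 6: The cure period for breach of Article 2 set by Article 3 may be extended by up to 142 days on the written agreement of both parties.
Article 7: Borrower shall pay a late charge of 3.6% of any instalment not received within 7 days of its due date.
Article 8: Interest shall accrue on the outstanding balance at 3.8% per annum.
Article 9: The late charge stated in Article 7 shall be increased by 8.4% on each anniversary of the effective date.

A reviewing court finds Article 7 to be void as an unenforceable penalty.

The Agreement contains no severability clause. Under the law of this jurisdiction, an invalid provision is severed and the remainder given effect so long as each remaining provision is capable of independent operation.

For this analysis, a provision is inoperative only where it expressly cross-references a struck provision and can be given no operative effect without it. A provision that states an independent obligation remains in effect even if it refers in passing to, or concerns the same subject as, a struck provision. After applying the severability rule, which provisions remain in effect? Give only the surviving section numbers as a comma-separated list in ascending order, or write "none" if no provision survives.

Article 7 is struck. The whole of Article 9 is the escalation of the late charge, defined by reference to Article 7, so Article 9 cannot stand once Article 7 is removed. Although Article 4 refers to Article 7, its operative terms do not depend on Article 7, so it remains in effect. Under the stated default rule, only provisions that cannot operate independently fall away; the rest are enforced. The provisions still in force are Article 1, Article 2, Article 3, Article 4, Article 5, Article 6, and Article 8.

1, 2, 3, 4, 5, 6, 8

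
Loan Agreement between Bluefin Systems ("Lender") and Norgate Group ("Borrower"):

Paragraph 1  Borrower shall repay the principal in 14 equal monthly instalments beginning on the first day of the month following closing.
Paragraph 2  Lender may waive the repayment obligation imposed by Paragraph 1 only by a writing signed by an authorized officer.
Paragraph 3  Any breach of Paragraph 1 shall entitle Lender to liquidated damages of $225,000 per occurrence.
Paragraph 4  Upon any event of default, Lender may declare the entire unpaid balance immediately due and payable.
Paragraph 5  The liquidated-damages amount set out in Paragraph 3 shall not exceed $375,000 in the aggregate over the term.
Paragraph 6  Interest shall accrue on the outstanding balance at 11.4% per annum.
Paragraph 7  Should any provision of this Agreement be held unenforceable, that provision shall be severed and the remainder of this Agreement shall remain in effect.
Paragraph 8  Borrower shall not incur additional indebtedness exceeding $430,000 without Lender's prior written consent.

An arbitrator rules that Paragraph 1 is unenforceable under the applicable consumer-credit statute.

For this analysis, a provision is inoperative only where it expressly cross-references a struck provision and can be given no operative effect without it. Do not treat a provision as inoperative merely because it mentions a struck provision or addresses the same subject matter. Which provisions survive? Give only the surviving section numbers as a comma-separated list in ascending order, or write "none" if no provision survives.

4, 6, 7, 8

Paragraph 1 is struck. Paragraph 2 merely fixes the waiver condition for Paragraph 1; with Paragraph 1 gone it has nothing to operate on and falls away. Paragraph 3 does nothing except set the liquidated-damages amount by reference to Paragraph 1; with Paragraph 1 gone it has no independent effect and is inoperative. Paragraph 5 has no operative effect of its own apart from Paragraph 3 and is therefore inoperative. Paragraph 7 is a severability clause and preserves every provision that can still be given independent effect. The provisions still in force are Paragraph 4, Paragraph 6, Paragraph 7, and Paragraph 8.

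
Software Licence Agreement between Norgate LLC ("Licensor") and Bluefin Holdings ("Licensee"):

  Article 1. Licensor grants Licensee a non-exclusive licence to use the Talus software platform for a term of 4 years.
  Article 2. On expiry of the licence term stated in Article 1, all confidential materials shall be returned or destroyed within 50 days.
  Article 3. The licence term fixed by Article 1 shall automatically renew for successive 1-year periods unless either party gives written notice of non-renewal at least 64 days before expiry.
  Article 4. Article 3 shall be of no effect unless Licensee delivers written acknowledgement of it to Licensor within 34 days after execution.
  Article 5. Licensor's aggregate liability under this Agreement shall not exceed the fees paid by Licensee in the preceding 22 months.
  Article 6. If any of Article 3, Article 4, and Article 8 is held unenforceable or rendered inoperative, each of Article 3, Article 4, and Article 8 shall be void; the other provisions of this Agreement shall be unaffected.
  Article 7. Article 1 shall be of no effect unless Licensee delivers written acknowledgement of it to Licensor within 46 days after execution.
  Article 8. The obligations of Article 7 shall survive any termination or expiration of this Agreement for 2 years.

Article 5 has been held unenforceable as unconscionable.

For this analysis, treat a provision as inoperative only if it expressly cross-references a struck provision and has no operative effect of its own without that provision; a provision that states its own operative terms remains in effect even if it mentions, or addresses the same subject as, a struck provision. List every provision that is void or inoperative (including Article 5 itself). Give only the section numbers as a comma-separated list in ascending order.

5

Article 5 is struck. No other provision's operative terms depend on Article 5. Article 6 ties Article 3, Article 4, and Article 8 together, but none of those is affected here; the remaining provisions continue in force under Article 6. Article 1, Article 2, Article 3, Article 4, Article 6, Article 7, and Article 8 remain in effect.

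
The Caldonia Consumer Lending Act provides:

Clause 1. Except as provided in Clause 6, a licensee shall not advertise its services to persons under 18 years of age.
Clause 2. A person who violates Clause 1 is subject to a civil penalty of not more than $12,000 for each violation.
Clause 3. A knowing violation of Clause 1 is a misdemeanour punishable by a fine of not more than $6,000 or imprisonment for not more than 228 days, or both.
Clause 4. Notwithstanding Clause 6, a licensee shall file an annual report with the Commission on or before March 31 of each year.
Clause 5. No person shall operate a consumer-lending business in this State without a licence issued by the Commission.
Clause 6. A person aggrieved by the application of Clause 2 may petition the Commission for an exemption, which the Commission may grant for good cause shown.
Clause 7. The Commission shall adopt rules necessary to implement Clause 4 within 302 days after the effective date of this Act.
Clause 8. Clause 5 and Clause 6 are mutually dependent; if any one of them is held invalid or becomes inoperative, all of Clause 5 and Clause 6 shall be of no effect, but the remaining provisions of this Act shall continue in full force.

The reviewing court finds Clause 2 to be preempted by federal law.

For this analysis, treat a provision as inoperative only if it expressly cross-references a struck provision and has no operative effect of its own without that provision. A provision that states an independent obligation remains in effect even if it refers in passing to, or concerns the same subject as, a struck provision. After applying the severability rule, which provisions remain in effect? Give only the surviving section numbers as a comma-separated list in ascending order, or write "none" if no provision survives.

1, 3, 4, 7, 8

Clause 2 is struck. Clause 6 operates only by reference to Clause 2, so it falls with Clause 2. Although Clause 4 refers to Clause 6, its operative terms do not depend on Clause 6, so it remains in effect. Clause 1 mentions Clause 6 but its own obligation stands independently of Clause 6, so Clause 1 is not affected. Clause 8 declares Clause 5 and Clause 6 mutually dependent; since one of them has fallen, all of them are of no effect. That brings down Clause 5 as well. The remainder continues in force under Clause 8. The provisions still in force are Clause 1, Clause 3, Clause 4, Clause 7, and Clause 8.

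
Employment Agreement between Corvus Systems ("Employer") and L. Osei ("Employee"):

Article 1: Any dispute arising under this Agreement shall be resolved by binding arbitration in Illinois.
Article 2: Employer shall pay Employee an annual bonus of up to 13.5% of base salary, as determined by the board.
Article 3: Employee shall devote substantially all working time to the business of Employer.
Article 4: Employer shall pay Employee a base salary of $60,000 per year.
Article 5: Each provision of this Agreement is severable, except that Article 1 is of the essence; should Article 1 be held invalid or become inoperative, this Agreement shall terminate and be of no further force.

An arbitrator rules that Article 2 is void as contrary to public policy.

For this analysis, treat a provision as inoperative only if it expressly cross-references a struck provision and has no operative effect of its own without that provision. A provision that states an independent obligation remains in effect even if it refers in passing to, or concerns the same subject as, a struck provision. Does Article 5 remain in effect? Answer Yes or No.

Yes

Article 2 is struck. No other provision's operative terms depend on Article 2. Article 5 makes Article 1 an essential term, but Article 1 is unaffected, so the severability proviso in Article 5 preserves the remaining provisions. Article 1, Article 3, Article 4, and Article 5 remain in effect. Article 5 is among the surviving provisions, so the answer is yes.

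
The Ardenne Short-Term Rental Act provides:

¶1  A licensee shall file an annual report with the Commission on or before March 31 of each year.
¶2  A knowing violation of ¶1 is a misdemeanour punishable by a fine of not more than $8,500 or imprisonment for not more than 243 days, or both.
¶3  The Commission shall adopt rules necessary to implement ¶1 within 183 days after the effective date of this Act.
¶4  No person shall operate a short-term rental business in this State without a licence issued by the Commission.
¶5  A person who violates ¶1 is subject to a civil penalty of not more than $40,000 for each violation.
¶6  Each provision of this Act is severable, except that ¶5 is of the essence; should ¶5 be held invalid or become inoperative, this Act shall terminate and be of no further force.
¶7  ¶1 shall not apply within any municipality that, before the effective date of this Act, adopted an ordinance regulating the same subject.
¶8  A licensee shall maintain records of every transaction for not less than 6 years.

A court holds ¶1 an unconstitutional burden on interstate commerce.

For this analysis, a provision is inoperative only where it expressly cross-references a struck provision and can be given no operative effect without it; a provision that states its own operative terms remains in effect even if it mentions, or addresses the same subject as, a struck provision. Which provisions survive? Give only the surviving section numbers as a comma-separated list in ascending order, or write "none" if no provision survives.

none

¶1 is struck. ¶2 has no operative effect of its own apart from ¶1 and is therefore inoperative. ¶3 operates only by reference to ¶1, so it falls with ¶1. ¶5 merely fixes the civil penalty for violating ¶1; with ¶1 gone it has nothing to operate on and falls away. ¶7 operates only by reference to ¶1, so it falls with ¶1. ¶6 makes ¶5 an essential term, and ¶5 has been rendered inoperative by the cascade; under ¶6, the entire Act is therefore void. No provision of the Act survives.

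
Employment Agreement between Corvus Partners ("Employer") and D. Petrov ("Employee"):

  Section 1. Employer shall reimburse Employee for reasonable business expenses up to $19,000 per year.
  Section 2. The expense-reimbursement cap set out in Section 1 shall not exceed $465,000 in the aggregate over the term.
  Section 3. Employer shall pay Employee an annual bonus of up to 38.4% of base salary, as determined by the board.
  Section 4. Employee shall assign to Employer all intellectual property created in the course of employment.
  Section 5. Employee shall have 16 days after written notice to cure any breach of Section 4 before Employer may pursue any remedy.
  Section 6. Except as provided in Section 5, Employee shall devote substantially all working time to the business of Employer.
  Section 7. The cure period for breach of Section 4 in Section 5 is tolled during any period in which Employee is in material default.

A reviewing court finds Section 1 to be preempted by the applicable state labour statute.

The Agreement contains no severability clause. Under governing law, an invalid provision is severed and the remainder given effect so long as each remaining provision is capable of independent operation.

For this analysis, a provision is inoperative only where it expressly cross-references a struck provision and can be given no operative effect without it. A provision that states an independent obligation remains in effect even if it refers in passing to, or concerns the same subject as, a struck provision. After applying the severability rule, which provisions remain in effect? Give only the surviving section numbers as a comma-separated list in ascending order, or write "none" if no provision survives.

Section 1 is struck. Section 2 operates only by reference to Section 1, so it falls with Section 1. With no severability clause, the stated default rule severs what cannot stand and enforces each remaining provision that can operate on its own. Section 3, Section 4, Section 5, Section 6, and Section 7 remain in effect.

3, 4, 5, 6, 7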